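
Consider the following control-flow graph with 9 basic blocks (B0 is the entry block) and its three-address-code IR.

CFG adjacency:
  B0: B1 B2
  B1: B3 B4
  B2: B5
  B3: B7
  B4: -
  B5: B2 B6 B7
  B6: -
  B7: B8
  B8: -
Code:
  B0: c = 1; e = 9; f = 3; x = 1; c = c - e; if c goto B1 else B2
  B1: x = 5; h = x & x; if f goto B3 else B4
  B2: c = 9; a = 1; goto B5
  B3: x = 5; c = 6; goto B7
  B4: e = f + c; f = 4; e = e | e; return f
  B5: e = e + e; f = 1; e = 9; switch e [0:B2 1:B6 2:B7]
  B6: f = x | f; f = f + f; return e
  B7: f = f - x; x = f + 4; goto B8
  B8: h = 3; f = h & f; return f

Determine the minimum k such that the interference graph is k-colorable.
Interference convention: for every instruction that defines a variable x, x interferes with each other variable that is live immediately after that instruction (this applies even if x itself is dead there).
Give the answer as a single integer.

Per-block:
  B0 def {c,e,f,x} use ∅
  B1 def {h,x} use {f}
  B2 def {a,c} use ∅
  B3 def {c,x} use ∅
  B4 def {e,f} use {c,f}
  B5 def {e,f} use {e}
  B6 def {f} use {e,f,x}
  B7 def {f,x} use {f,x}
  B8 def {f,h} use {f}

Liveness:
  B0: in=∅ out={c,e,f,x}
  B1: in={c,f} out={c,f}
  B2: in={e,x} out={e,x}
  B3: in={f} out={f,x}
  B4: in={c,f} out=∅
  B5: in={e,x} out={e,f,x}
  B6: in={e,f,x} out=∅
  B7: in={f,x} out={f}
  B8: in={f} out=∅

Interfere edges:
  a — {e,x}
  c — {e,f,h,x}
  e — {a,c,f,x}
  f — {c,e,h,x}
  h — {c,f}
  x — {a,c,e,f}

Colouring:
  {c,e,f,x} pairwise interfere (4-clique) ⇒ χ ≥ 4
  assign a→c0 c→c0 e→c1 f→c2 h→c1 x→c3 — no edge inside a register ⇒ χ ≤ 4
  χ = 4

Answer: 4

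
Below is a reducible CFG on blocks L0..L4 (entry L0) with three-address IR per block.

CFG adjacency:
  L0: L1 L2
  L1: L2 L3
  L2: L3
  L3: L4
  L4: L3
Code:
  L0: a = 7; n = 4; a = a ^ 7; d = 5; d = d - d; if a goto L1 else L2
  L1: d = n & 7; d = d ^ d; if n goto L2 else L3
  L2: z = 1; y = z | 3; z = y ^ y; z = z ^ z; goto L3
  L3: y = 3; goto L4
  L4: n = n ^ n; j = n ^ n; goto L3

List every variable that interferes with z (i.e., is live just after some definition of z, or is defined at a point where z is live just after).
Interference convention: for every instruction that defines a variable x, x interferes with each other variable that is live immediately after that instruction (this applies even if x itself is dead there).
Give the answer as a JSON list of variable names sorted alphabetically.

Answer: ["n"]

Derivation:
Block summaries:
  L0 def {a,d,n} use ∅
  L1 def {d} use {n}
  L2 def {y,z} use ∅
  L3 def {y} use ∅
  L4 def {j,n} use {n}

Live sets:
  live L0: ∅→{n}
  live L1: {n}→{n}
  live L2: {n}→{n}
  live L3: {n}→{n}
  live L4: {n}→{n}

Interfere edges:
  a↔{d,n}
  d↔{a,n}
  j↔{n}
  n↔{a,d,j,y,z}
  y↔{n}
  z↔{n}

N(z) = ["n"]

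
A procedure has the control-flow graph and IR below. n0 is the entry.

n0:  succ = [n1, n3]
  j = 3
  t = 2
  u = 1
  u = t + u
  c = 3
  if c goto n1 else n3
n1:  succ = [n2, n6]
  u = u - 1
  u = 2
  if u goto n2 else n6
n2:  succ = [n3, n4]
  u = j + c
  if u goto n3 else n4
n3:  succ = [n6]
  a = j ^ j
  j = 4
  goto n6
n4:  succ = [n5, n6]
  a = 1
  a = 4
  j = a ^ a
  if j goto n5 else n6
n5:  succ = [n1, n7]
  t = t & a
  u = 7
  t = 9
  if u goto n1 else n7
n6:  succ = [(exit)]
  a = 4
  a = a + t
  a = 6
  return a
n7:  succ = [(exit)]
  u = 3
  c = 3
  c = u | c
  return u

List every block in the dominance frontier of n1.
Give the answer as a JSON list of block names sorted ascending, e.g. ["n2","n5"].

idom tree: n1←n0 n2←n1 n3←n0 n4←n2 n5←n4 n6←n0 n7←n5
Dom∩ at merges:
  n1: preds {n0,n5}: {n0} ∩ {n0,n1,n2,n4,n5} = {n0}; idom=n0
  n3: preds {n0,n2}: {n0} ∩ {n0,n1,n2} = {n0}; idom=n0
  n6: preds {n1,n3,n4}: {n0,n1} ∩ {n0,n3} ∩ {n0,n1,n2,n4} = {n0}; idom=n0

DF walk-up:
  join n1 pred n0: · stop@n0
  join n1 pred n5: n5→n4→n2→n1 stop@n0
  join n3 pred n0: · stop@n0
  join n3 pred n2: n2→n1 stop@n0
  join n6 pred n1: n1 stop@n0
  join n6 pred n3: n3 stop@n0
  join n6 pred n4: n4→n2→n1 stop@n0
  DF(n0)=∅
  DF(n1)={n1,n3,n6}
  DF(n2)={n1,n3,n6}
  DF(n3)={n6}
  DF(n4)={n1,n6}
  DF(n5)={n1}
  DF(n6)=∅
  DF(n7)=∅

DF(n1) = ["n1", "n3", "n6"]

Answer: ["n1", "n3", "n6"]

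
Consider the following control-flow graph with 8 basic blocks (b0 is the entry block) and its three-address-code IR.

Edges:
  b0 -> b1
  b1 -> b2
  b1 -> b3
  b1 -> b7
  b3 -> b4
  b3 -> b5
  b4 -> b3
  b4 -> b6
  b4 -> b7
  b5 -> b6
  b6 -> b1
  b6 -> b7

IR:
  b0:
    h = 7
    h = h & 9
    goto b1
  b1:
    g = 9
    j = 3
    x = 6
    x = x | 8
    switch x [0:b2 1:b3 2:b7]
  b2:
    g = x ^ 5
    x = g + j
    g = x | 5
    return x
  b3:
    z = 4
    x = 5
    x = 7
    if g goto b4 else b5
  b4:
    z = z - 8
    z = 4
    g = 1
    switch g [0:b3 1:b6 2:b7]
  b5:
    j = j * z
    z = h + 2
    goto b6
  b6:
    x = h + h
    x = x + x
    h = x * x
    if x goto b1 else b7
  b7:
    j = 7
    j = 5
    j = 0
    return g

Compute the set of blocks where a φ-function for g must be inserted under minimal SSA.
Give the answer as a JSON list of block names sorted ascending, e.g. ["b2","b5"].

Answer: ["b1", "b3", "b6", "b7"]

Working:
idom tree: b1←b0 b2←b1 b3←b1 b4←b3 b5←b3 b6←b3 b7←b1
Dom at joins:
  b1: preds {b0,b6}: {b0} ∩ {b0,b1,b3,b6} = {b0}; idom=b0
  b3: preds {b1,b4}: {b0,b1} ∩ {b0,b1,b3,b4} = {b0,b1}; idom=b1
  b6: preds {b4,b5}: {b0,b1,b3,b4} ∩ {b0,b1,b3,b5} = {b0,b1,b3}; idom=b3
  b7: preds {b1,b4,b6}: {b0,b1} ∩ {b0,b1,b3,b4} ∩ {b0,b1,b3,b6} = {b0,b1}; idom=b1

DF derivation:
  b1←b0: walk · to b0
  b1←b6: walk b6→b3→b1 to b0
  b3←b1: walk · to b1
  b3←b4: walk b4→b3 to b1
  b6←b4: walk b4 to b3
  b6←b5: walk b5 to b3
  b7←b1: walk · to b1
  b7←b4: walk b4→b3 to b1
  b7←b6: walk b6→b3 to b1
  DF(b0)=∅
  DF(b1)={b1}
  DF(b2)=∅
  DF(b3)={b1,b3,b7}
  DF(b4)={b3,b6,b7}
  DF(b5)={b6}
  DF(b6)={b1,b7}
  DF(b7)=∅

φ for g: defs {b1,b2,b4}
  DF⁺ = {b1,b3,b6,b7}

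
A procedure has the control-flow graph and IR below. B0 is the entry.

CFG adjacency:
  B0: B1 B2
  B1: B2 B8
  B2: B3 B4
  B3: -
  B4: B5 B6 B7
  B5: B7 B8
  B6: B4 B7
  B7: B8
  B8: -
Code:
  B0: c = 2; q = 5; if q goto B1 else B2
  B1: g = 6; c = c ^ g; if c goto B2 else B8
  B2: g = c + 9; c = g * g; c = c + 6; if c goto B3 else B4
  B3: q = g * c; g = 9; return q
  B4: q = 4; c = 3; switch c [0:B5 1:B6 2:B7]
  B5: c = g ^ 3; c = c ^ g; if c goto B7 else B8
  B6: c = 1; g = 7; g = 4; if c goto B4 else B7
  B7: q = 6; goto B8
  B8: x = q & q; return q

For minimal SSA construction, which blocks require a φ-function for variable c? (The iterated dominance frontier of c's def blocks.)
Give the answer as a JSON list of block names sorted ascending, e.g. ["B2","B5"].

idom tree: B1←B0 B2←B0 B3←B2 B4←B2 B5←B4 B6←B4 B7←B4 B8←B0
Dom∩ at merges:
  B2: preds {B0,B1}: {B0} ∩ {B0,B1} = {B0}; idom=B0
  B4: preds {B2,B6}: {B0,B2} ∩ {B0,B2,B4,B6} = {B0,B2}; idom=B2
  B7: preds {B4,B5,B6}: {B0,B2,B4} ∩ {B0,B2,B4,B5} ∩ {B0,B2,B4,B6} = {B0,B2,B4}; idom=B4
  B8: preds {B1,B5,B7}: {B0,B1} ∩ {B0,B2,B4,B5} ∩ {B0,B2,B4,B7} = {B0}; idom=B0

DF derivation:
  join B2 pred B0: · stop@B0
  join B2 pred B1: B1 stop@B0
  join B4 pred B2: · stop@B2
  join B4 pred B6: B6→B4 stop@B2
  join B7 pred B4: · stop@B4
  join B7 pred B5: B5 stop@B4
  join B7 pred B6: B6 stop@B4
  join B8 pred B1: B1 stop@B0
  join B8 pred B5: B5→B4→B2 stop@B0
  join B8 pred B7: B7→B4→B2 stop@B0
  DF(B0)=∅
  DF(B1)={B2,B8}
  DF(B2)={B8}
  DF(B3)=∅
  DF(B4)={B4,B8}
  DF(B5)={B7,B8}
  DF(B6)={B4,B7}
  DF(B7)={B8}
  DF(B8)=∅

φ for c: defs {B0,B1,B2,B4,B5,B6}
  DF⁺ = {B2,B4,B7,B8}

Answer: ["B2", "B4", "B7", "B8"]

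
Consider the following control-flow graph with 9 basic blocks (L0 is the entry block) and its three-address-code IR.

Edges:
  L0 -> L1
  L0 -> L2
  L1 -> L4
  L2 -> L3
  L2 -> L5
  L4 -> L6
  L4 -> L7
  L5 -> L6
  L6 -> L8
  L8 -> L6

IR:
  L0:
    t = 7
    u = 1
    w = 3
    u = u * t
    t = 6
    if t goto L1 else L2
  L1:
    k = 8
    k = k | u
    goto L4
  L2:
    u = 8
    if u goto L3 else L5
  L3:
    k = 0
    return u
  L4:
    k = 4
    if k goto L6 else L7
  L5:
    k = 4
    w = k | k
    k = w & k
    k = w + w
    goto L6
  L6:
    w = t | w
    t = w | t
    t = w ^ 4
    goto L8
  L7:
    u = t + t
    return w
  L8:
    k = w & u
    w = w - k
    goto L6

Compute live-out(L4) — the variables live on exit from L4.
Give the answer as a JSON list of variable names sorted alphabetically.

Answer: ["t", "u", "w"]

Analysis:
Per-block:
  L0: {t,u,w} / ∅
  L1: {k} / {u}
  L2: {u} / ∅
  L3: {k} / {u}
  L4: {k} / ∅
  L5: {k,w} / ∅
  L6: {t,w} / {t,w}
  L7: {u} / {t,w}
  L8: {k,w} / {u,w}

Live sets:
  live L0: ∅→{t,u,w}
  live L1: {t,u,w}→{t,u,w}
  live L2: {t}→{t,u}
  live L3: {u}→∅
  live L4: {t,u,w}→{t,u,w}
  live L5: {t,u}→{t,u,w}
  live L6: {t,u,w}→{t,u,w}
  live L7: {t,w}→∅
  live L8: {t,u,w}→{t,u,w}

live-out(L4) = ["t", "u", "w"]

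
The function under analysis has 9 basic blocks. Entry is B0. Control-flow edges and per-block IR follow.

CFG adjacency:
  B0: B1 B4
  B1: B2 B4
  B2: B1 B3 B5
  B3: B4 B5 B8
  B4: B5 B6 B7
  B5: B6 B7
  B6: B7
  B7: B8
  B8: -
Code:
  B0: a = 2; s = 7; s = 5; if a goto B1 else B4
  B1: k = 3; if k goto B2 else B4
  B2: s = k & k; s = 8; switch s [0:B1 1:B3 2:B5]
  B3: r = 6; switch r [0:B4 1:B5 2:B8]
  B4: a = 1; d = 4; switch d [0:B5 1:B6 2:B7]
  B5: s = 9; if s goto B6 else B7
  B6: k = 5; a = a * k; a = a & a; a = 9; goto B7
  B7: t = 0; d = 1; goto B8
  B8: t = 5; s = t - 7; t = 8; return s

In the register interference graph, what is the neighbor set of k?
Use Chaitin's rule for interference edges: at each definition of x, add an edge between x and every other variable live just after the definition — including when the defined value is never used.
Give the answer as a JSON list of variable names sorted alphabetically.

Answer: ["a"]

Analysis:
def/use:
  B0: def={a,s} ue=∅
  B1: def={k} ue=∅
  B2: def={s} ue={k}
  B3: def={r} ue=∅
  B4: def={a,d} ue=∅
  B5: def={s} ue=∅
  B6: def={a,k} ue={a}
  B7: def={d,t} ue=∅
  B8: def={s,t} ue=∅

Backward fixpoint:
  B0 li=∅ lo={a}
  B1 li={a} lo={a,k}
  B2 li={a,k} lo={a}
  B3 li={a} lo={a}
  B4 li=∅ lo={a}
  B5 li={a} lo={a}
  B6 li={a} lo=∅
  B7 li=∅ lo=∅
  B8 li=∅ lo=∅

Interfere edges:
  a — {d,k,r,s}
  d — {a}
  k — {a}
  r — {a}
  s — {a,t}
  t — {s}

N(k) = ["a"]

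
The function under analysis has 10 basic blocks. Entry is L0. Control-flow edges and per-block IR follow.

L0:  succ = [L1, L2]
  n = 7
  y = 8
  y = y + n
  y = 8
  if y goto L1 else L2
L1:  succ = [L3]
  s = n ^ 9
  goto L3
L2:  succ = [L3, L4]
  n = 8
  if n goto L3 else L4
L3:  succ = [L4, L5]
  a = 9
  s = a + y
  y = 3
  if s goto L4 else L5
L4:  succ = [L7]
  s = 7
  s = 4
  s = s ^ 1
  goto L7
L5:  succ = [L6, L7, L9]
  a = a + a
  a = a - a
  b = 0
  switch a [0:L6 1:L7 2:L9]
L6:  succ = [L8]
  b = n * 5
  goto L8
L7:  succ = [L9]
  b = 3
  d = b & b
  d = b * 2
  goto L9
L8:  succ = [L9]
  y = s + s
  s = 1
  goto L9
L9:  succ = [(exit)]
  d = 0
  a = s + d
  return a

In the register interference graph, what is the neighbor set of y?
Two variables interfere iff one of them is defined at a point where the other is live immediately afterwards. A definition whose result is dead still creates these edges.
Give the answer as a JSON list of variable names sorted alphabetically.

Per-block:
  L0: def={n,y} ue=∅
  L1: def={s} ue={n}
  L2: def={n} ue=∅
  L3: def={a,s,y} ue={y}
  L4: def={s} ue=∅
  L5: def={a,b} ue={a}
  L6: def={b} ue={n}
  L7: def={b,d} ue=∅
  L8: def={s,y} ue={s}
  L9: def={a,d} ue={s}

Liveness:
  L0: in=∅ out={n,y}
  L1: in={n,y} out={n,y}
  L2: in={y} out={n,y}
  L3: in={n,y} out={a,n,s}
  L4: in=∅ out={s}
  L5: in={a,n,s} out={n,s}
  L6: in={n,s} out={s}
  L7: in={s} out={s}
  L8: in={s} out={s}
  L9: in={s} out=∅

Conflict graph:
  a↔{b,n,s,y}
  b↔{a,d,n,s}
  d↔{b,s}
  n↔{a,b,s,y}
  s↔{a,b,d,n,y}
  y↔{a,n,s}

N(y) = ["a", "n", "s"]

Answer: ["a", "n", "s"]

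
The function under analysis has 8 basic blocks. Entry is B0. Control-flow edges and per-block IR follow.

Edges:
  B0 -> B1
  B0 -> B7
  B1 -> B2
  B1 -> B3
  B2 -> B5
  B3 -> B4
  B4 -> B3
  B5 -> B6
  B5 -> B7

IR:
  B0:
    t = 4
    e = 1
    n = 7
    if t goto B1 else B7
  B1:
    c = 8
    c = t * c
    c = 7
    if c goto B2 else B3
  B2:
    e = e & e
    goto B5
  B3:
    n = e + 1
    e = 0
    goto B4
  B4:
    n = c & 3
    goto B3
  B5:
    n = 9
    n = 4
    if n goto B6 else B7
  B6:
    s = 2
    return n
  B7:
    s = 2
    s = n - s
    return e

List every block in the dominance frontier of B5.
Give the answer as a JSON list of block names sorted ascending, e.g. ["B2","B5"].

Answer: ["B7"]

Working:
idom tree: B1←B0 B2←B1 B3←B1 B4←B3 B5←B2 B6←B5 B7←B0
Join-block Dom:
  B3: preds {B1,B4}: {B0,B1} ∩ {B0,B1,B3,B4} = {B0,B1}; idom=B1
  B7: preds {B0,B5}: {B0} ∩ {B0,B1,B2,B5} = {B0}; idom=B0

DF walk-up:
  B3←B1: walk · to B1
  B3←B4: walk B4→B3 to B1
  B7←B0: walk · to B0
  B7←B5: walk B5→B2→B1 to B0
  B0: DF=∅
  B1: DF={B7}
  B2: DF={B7}
  B3: DF={B3}
  B4: DF={B3}
  B5: DF={B7}
  B6: DF=∅
  B7: DF=∅

DF(B5) = ["B7"]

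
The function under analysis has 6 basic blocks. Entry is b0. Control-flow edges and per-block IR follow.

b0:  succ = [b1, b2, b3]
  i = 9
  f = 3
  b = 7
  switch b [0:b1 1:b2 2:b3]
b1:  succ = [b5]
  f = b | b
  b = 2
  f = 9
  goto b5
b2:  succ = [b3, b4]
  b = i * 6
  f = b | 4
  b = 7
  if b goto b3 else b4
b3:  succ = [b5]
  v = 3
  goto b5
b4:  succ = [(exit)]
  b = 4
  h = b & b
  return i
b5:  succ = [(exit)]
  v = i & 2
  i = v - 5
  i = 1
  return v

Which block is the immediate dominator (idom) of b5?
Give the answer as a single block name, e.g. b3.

Answer: b0

Analysis:
idom tree: b1←b0 b2←b0 b3←b0 b4←b2 b5←b0
Dom at joins:
  b3: preds {b0,b2}: {b0} ∩ {b0,b2} = {b0}; idom=b0
  b5: preds {b1,b3}: {b0,b1} ∩ {b0,b3} = {b0}; idom=b0

idom(b5) = b0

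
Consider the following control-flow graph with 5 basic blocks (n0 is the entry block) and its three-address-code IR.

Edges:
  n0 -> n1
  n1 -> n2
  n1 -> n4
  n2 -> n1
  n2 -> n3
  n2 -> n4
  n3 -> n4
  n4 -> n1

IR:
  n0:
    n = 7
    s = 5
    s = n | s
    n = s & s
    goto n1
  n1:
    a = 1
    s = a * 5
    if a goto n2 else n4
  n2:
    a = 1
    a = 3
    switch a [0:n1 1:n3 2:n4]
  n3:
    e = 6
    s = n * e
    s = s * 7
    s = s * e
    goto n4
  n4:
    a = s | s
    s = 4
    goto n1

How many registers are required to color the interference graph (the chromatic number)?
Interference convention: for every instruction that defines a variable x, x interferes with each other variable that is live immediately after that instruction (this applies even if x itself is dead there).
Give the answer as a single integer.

Answer: 3

Working:
def/use:
  n0 def {n,s} use ∅
  n1 def {a,s} use ∅
  n2 def {a} use ∅
  n3 def {e,s} use {n}
  n4 def {a,s} use {s}

Liveness:
  live n0: ∅→{n}
  live n1: {n}→{n,s}
  live n2: {n,s}→{n,s}
  live n3: {n}→{n,s}
  live n4: {n,s}→{n}

Conflict graph:
  a↔{n,s}
  e↔{n,s}
  n↔{a,e,s}
  s↔{a,e,n}

Colouring:
  lower bound: {a,n,s} mutually conflict ⇒ χ ≥ 3
  3-colouring: r0={n}  r1={s}  r2={a,e}
  χ = 3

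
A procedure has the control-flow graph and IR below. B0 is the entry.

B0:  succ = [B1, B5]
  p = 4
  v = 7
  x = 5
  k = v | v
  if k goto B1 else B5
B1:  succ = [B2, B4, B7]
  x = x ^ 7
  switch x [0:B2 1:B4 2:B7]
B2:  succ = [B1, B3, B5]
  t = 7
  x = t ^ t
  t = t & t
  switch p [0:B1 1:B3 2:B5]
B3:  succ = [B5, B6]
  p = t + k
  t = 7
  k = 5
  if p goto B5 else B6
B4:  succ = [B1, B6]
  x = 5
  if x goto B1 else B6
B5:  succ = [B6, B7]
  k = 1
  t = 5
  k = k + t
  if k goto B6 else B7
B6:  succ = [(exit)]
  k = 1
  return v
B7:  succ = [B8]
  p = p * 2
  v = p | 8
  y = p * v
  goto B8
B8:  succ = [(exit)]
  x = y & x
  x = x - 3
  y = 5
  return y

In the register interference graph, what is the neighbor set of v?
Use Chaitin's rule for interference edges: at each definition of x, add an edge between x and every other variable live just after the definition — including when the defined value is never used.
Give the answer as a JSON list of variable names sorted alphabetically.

Block summaries:
  B0: {k,p,v,x} / ∅
  B1: {x} / {x}
  B2: {t,x} / {p}
  B3: {k,p,t} / {k,t}
  B4: {x} / ∅
  B5: {k,t} / ∅
  B6: {k} / {v}
  B7: {p,v,y} / {p}
  B8: {x,y} / {x,y}

Live sets:
  B0 li=∅ lo={k,p,v,x}
  B1 li={k,p,v,x} lo={k,p,v,x}
  B2 li={k,p,v} lo={k,p,t,v,x}
  B3 li={k,t,v,x} lo={p,v,x}
  B4 li={k,p,v} lo={k,p,v,x}
  B5 li={p,v,x} lo={p,v,x}
  B6 li={v} lo=∅
  B7 li={p,x} lo={x,y}
  B8 li={x,y} lo=∅

Interference:
  k: {p,t,v,x}
  p: {k,t,v,x}
  t: {k,p,v,x}
  v: {k,p,t,x}
  x: {k,p,t,v,y}
  y: {x}

N(v) = ["k", "p", "t", "x"]

Answer: ["k", "p", "t", "x"]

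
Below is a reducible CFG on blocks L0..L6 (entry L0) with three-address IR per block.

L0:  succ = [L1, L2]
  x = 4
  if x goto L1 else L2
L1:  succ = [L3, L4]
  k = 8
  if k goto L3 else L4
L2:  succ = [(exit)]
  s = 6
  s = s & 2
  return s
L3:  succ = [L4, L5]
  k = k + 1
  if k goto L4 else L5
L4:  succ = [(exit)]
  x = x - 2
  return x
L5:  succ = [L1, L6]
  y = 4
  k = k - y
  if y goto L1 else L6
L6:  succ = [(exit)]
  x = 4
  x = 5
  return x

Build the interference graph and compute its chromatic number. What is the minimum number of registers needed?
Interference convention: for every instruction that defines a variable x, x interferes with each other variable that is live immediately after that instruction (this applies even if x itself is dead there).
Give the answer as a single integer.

Answer: 3

Working:
Per-block:
  L0: {x} / ∅
  L1: {k} / ∅
  L2: {s} / ∅
  L3: {k} / {k}
  L4: {x} / {x}
  L5: {k,y} / {k}
  L6: {x} / ∅

Liveness:
  L0 li=∅ lo={x}
  L1 li={x} lo={k,x}
  L2 li=∅ lo=∅
  L3 li={k,x} lo={k,x}
  L4 li={x} lo=∅
  L5 li={k,x} lo={x}
  L6 li=∅ lo=∅

Interference:
  k↔{x,y}
  s↔∅
  x↔{k,y}
  y↔{k,x}

Registers:
  {k,x,y} pairwise interfere (3-clique) ⇒ χ ≥ 3
  3-colouring: r0={k,s}  r1={x}  r2={y}
  χ = 3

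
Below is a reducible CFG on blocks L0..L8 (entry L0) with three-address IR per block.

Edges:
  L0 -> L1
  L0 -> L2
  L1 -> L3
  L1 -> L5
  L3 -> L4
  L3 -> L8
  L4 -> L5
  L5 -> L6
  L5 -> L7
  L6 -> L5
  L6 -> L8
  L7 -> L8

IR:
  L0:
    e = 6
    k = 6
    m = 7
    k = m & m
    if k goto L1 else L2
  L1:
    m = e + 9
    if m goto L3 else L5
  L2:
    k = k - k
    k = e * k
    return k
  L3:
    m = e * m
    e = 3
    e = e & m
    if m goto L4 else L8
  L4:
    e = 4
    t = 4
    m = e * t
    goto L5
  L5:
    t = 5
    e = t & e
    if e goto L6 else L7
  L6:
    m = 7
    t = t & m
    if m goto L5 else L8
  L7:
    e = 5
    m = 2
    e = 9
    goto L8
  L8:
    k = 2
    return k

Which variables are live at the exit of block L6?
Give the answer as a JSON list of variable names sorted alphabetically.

Block summaries:
  L0 def {e,k,m} use ∅
  L1 def {m} use {e}
  L2 def {k} use {e,k}
  L3 def {e,m} use {e,m}
  L4 def {e,m,t} use ∅
  L5 def {e,t} use {e}
  L6 def {m,t} use {t}
  L7 def {e,m} use ∅
  L8 def {k} use ∅

Live sets:
  L0 li=∅ lo={e,k}
  L1 li={e} lo={e,m}
  L2 li={e,k} lo=∅
  L3 li={e,m} lo=∅
  L4 li=∅ lo={e}
  L5 li={e} lo={e,t}
  L6 li={e,t} lo={e}
  L7 li=∅ lo=∅
  L8 li=∅ lo=∅

live-out(L6) = ["e"]

Answer: ["e"]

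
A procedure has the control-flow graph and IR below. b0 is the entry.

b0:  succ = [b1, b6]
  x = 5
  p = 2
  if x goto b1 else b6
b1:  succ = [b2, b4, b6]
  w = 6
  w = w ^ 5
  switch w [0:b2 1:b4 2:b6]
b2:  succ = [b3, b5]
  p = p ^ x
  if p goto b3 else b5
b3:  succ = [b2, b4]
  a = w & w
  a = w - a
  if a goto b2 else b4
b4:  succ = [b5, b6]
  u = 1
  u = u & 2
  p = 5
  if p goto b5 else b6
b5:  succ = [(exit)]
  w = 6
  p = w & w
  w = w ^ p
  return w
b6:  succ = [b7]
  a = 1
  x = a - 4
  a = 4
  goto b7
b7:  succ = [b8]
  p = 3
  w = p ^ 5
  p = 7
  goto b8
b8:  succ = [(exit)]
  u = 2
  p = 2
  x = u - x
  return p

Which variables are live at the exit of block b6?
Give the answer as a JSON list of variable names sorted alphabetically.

Per-block:
  b0: {p,x} / ∅
  b1: {w} / ∅
  b2: {p} / {p,x}
  b3: {a} / {w}
  b4: {p,u} / ∅
  b5: {p,w} / ∅
  b6: {a,x} / ∅
  b7: {p,w} / ∅
  b8: {p,u,x} / {x}

Live sets:
  b0: in=∅ out={p,x}
  b1: in={p,x} out={p,w,x}
  b2: in={p,w,x} out={p,w,x}
  b3: in={p,w,x} out={p,w,x}
  b4: in=∅ out=∅
  b5: in=∅ out=∅
  b6: in=∅ out={x}
  b7: in={x} out={x}
  b8: in={x} out=∅

live-out(b6) = ["x"]

Answer: ["x"]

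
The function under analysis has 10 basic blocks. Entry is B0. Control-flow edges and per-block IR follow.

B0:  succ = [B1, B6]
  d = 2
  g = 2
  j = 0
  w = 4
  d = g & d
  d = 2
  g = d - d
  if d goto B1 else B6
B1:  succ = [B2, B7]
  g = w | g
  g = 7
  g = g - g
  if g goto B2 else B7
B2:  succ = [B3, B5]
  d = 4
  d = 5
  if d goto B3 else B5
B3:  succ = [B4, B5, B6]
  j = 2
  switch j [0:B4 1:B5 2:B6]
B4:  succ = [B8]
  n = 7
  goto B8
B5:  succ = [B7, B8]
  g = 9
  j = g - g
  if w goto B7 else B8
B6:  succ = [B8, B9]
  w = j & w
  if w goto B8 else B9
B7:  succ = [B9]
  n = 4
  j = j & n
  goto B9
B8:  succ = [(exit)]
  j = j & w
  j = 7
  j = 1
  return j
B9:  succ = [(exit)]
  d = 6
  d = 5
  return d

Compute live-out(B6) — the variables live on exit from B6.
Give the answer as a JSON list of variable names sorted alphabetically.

Block summaries:
  B0: def={d,g,j,w} ue=∅
  B1: def={g} ue={g,w}
  B2: def={d} ue=∅
  B3: def={j} ue=∅
  B4: def={n} ue=∅
  B5: def={g,j} ue={w}
  B6: def={w} ue={j,w}
  B7: def={j,n} ue={j}
  B8: def={j} ue={j,w}
  B9: def={d} ue=∅

Liveness:
  B0 li=∅ lo={g,j,w}
  B1 li={g,j,w} lo={j,w}
  B2 li={w} lo={w}
  B3 li={w} lo={j,w}
  B4 li={j,w} lo={j,w}
  B5 li={w} lo={j,w}
  B6 li={j,w} lo={j,w}
  B7 li={j} lo=∅
  B8 li={j,w} lo=∅
  B9 li=∅ lo=∅

live-out(B6) = ["j", "w"]

Answer: ["j", "w"]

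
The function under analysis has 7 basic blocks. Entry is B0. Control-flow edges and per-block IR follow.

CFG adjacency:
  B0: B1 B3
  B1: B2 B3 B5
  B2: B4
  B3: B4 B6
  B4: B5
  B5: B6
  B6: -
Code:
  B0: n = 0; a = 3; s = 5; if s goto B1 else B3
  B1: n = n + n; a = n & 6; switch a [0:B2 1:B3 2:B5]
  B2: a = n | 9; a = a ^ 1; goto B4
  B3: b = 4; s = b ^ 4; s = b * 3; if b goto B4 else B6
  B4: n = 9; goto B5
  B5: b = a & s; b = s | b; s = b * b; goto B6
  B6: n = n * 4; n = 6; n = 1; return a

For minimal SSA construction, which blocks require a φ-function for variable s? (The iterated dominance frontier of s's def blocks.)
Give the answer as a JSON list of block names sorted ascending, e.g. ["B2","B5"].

idom tree: B1←B0 B2←B1 B3←B0 B4←B0 B5←B0 B6←B0
Dom∩ at merges:
  B3: preds {B0,B1}: {B0} ∩ {B0,B1} = {B0}; idom=B0
  B4: preds {B2,B3}: {B0,B1,B2} ∩ {B0,B3} = {B0}; idom=B0
  B5: preds {B1,B4}: {B0,B1} ∩ {B0,B4} = {B0}; idom=B0
  B6: preds {B3,B5}: {B0,B3} ∩ {B0,B5} = {B0}; idom=B0

DF walk-up:
  B3←B0: walk · to B0
  B3←B1: walk B1 to B0
  B4←B2: walk B2→B1 to B0
  B4←B3: walk B3 to B0
  B5←B1: walk B1 to B0
  B5←B4: walk B4 to B0
  B6←B3: walk B3 to B0
  B6←B5: walk B5 to B0
  B0: DF=∅
  B1: DF={B3,B4,B5}
  B2: DF={B4}
  B3: DF={B4,B6}
  B4: DF={B5}
  B5: DF={B6}
  B6: DF=∅

φ for s: defs {B0,B3,B5}
  DF⁺ = {B4,B5,B6}

Answer: ["B4", "B5", "B6"]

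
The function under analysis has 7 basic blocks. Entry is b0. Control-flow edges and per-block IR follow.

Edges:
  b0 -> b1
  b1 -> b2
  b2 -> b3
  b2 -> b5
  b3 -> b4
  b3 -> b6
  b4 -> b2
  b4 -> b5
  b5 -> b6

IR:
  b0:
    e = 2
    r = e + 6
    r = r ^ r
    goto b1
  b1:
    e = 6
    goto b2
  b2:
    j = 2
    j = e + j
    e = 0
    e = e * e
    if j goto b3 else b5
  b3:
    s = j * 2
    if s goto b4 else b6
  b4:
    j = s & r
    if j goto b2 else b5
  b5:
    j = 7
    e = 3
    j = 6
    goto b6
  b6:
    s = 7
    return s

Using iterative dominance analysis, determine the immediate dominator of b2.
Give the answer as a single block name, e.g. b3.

idom tree: b1←b0 b2←b1 b3←b2 b4←b3 b5←b2 b6←b2
Dom at joins:
  b2: preds {b1,b4}: {b0,b1} ∩ {b0,b1,b2,b3,b4} = {b0,b1}; idom=b1
  b5: preds {b2,b4}: {b0,b1,b2} ∩ {b0,b1,b2,b3,b4} = {b0,b1,b2}; idom=b2
  b6: preds {b3,b5}: {b0,b1,b2,b3} ∩ {b0,b1,b2,b5} = {b0,b1,b2}; idom=b2

idom(b2) = b1

Answer: b1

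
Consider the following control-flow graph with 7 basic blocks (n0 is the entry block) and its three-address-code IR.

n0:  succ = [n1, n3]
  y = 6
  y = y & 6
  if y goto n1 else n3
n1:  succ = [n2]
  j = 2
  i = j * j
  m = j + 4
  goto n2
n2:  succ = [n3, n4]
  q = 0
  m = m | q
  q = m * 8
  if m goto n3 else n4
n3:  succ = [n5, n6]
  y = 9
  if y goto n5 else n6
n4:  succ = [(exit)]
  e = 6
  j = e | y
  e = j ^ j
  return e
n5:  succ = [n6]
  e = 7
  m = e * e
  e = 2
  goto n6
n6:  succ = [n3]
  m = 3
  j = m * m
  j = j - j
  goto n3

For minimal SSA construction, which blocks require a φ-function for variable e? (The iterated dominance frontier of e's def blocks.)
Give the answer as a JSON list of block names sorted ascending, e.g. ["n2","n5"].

Answer: ["n3", "n6"]

Derivation:
idom tree: n1←n0 n2←n1 n3←n0 n4←n2 n5←n3 n6←n3
Dom∩ at merges:
  n3: preds {n0,n2,n6}: {n0} ∩ {n0,n1,n2} ∩ {n0,n3,n6} = {n0}; idom=n0
  n6: preds {n3,n5}: {n0,n3} ∩ {n0,n3,n5} = {n0,n3}; idom=n3

DF walk-up:
  n3←n0: walk · to n0
  n3←n2: walk n2→n1 to n0
  n3←n6: walk n6→n3 to n0
  n6←n3: walk · to n3
  n6←n5: walk n5 to n3
  n0: DF=∅
  n1: DF={n3}
  n2: DF={n3}
  n3: DF={n3}
  n4: DF=∅
  n5: DF={n6}
  n6: DF={n3}

φ for e: defs {n4,n5}
  DF⁺ = {n3,n6}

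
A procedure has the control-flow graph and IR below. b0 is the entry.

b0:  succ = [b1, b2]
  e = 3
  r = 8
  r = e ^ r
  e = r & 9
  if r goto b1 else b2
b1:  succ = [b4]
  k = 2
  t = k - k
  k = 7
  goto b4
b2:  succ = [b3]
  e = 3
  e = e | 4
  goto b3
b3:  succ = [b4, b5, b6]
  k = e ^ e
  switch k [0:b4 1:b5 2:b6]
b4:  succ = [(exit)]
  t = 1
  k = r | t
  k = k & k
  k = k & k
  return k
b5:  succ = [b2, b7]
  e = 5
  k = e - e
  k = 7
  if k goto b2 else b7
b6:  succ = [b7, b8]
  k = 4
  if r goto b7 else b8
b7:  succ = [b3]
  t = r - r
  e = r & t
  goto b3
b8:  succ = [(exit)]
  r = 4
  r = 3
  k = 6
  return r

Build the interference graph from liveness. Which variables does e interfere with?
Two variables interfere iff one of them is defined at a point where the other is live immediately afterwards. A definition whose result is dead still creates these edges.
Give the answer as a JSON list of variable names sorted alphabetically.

Per-block:
  b0: def={e,r} ue=∅
  b1: def={k,t} ue=∅
  b2: def={e} ue=∅
  b3: def={k} ue={e}
  b4: def={k,t} ue={r}
  b5: def={e,k} ue=∅
  b6: def={k} ue={r}
  b7: def={e,t} ue={r}
  b8: def={k,r} ue=∅

Backward fixpoint:
  b0: in=∅ out={r}
  b1: in={r} out={r}
  b2: in={r} out={e,r}
  b3: in={e,r} out={r}
  b4: in={r} out=∅
  b5: in={r} out={r}
  b6: in={r} out={r}
  b7: in={r} out={e,r}
  b8: in=∅ out=∅

Conflict graph:
  e↔{r}
  k↔{r}
  r↔{e,k,t}
  t↔{r}

N(e) = ["r"]

Answer: ["r"]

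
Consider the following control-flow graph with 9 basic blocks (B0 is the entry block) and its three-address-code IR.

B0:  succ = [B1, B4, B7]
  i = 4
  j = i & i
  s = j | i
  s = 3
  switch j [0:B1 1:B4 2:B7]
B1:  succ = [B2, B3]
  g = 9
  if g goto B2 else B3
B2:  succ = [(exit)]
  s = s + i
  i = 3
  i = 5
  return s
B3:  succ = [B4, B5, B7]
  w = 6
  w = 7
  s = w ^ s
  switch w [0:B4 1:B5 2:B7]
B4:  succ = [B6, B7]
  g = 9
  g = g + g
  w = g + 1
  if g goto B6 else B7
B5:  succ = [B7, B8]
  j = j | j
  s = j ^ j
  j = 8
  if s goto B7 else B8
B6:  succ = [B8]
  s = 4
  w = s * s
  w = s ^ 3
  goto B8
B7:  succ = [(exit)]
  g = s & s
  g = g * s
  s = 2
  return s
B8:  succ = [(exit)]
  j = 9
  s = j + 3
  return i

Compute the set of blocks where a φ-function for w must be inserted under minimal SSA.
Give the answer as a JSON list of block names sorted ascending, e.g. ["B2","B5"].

idom tree: B1←B0 B2←B1 B3←B1 B4←B0 B5←B3 B6←B4 B7←B0 B8←B0
Dom at joins:
  B4: preds {B0,B3}: {B0} ∩ {B0,B1,B3} = {B0}; idom=B0
  B7: preds {B0,B3,B4,B5}: {B0} ∩ {B0,B1,B3} ∩ {B0,B4} ∩ {B0,B1,B3,B5} = {B0}; idom=B0
  B8: preds {B5,B6}: {B0,B1,B3,B5} ∩ {B0,B4,B6} = {B0}; idom=B0

DF derivation:
  join B4 pred B0: · stop@B0
  join B4 pred B3: B3→B1 stop@B0
  join B7 pred B0: · stop@B0
  join B7 pred B3: B3→B1 stop@B0
  join B7 pred B4: B4 stop@B0
  join B7 pred B5: B5→B3→B1 stop@B0
  join B8 pred B5: B5→B3→B1 stop@B0
  join B8 pred B6: B6→B4 stop@B0
  DF(B0)=∅
  DF(B1)={B4,B7,B8}
  DF(B2)=∅
  DF(B3)={B4,B7,B8}
  DF(B4)={B7,B8}
  DF(B5)={B7,B8}
  DF(B6)={B8}
  DF(B7)=∅
  DF(B8)=∅

φ for w: defs {B3,B4,B6}
  DF⁺ = {B4,B7,B8}

Answer: ["B4", "B7", "B8"]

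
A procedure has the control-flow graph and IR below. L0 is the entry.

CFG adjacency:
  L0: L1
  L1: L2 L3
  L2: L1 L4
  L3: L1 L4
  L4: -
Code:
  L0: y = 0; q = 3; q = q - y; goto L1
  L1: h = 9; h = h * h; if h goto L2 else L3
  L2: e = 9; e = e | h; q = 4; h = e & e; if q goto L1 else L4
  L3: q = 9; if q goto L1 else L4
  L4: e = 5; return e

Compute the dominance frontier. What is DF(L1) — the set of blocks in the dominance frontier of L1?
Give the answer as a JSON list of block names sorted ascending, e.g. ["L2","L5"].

Answer: ["L1"]

Analysis:
idom tree: L1←L0 L2←L1 L3←L1 L4←L1
Join-block Dom:
  L1: preds {L0,L2,L3}: {L0} ∩ {L0,L1,L2} ∩ {L0,L1,L3} = {L0}; idom=L0
  L4: preds {L2,L3}: {L0,L1,L2} ∩ {L0,L1,L3} = {L0,L1}; idom=L1

DF walk-up:
  L1←L0: walk · to L0
  L1←L2: walk L2→L1 to L0
  L1←L3: walk L3→L1 to L0
  L4←L2: walk L2 to L1
  L4←L3: walk L3 to L1
  DF(L0)=∅
  DF(L1)={L1}
  DF(L2)={L1,L4}
  DF(L3)={L1,L4}
  DF(L4)=∅

DF(L1) = ["L1"]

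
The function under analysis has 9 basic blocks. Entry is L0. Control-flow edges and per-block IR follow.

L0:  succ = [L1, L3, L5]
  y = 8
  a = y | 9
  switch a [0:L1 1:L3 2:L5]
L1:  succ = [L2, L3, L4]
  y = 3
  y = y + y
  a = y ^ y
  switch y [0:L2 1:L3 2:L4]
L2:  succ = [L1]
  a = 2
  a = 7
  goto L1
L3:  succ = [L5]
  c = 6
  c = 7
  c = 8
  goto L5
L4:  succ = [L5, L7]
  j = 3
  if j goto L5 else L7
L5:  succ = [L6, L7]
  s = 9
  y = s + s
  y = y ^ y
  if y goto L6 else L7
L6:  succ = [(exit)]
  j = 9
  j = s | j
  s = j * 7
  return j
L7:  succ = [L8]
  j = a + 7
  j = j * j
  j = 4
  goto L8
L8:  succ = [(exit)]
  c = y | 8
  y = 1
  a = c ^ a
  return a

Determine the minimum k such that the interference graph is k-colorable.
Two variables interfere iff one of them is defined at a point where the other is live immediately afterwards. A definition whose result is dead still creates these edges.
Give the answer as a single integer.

Answer: 4

Analysis:
Block summaries:
  L0: def={a,y} ue=∅
  L1: def={a,y} ue=∅
  L2: def={a} ue=∅
  L3: def={c} ue=∅
  L4: def={j} ue=∅
  L5: def={s,y} ue=∅
  L6: def={j,s} ue={s}
  L7: def={j} ue={a}
  L8: def={a,c,y} ue={a,y}

Backward fixpoint:
  live L0: ∅→{a}
  live L1: ∅→{a,y}
  live L2: ∅→∅
  live L3: {a}→{a}
  live L4: {a,y}→{a,y}
  live L5: {a}→{a,s,y}
  live L6: {s}→∅
  live L7: {a,y}→{a,y}
  live L8: {a,y}→∅

Conflict graph:
  a: {c,j,s,y}
  c: {a,y}
  j: {a,s,y}
  s: {a,j,y}
  y: {a,c,j,s}

Registers:
  {a,j,s,y} pairwise interfere (4-clique) ⇒ χ ≥ 4
  assign a→c0 c→c2 j→c2 s→c3 y→c1 — no edge inside a register ⇒ χ ≤ 4
  χ = 4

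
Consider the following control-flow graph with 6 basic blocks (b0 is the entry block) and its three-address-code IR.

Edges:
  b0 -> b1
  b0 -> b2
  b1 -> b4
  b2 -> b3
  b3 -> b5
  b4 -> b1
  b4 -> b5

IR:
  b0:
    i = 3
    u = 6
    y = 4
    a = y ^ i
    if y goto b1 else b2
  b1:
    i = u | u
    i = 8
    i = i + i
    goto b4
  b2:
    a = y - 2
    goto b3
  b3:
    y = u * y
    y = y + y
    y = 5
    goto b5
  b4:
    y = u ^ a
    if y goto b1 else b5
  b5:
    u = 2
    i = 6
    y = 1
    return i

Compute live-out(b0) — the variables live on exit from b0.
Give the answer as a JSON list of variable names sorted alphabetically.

Per-block:
  b0: def={a,i,u,y} ue=∅
  b1: def={i} ue={u}
  b2: def={a} ue={y}
  b3: def={y} ue={u,y}
  b4: def={y} ue={a,u}
  b5: def={i,u,y} ue=∅

Liveness:
  b0: in=∅ out={a,u,y}
  b1: in={a,u} out={a,u}
  b2: in={u,y} out={u,y}
  b3: in={u,y} out=∅
  b4: in={a,u} out={a,u}
  b5: in=∅ out=∅

live-out(b0) = ["a", "u", "y"]

Answer: ["a", "u", "y"]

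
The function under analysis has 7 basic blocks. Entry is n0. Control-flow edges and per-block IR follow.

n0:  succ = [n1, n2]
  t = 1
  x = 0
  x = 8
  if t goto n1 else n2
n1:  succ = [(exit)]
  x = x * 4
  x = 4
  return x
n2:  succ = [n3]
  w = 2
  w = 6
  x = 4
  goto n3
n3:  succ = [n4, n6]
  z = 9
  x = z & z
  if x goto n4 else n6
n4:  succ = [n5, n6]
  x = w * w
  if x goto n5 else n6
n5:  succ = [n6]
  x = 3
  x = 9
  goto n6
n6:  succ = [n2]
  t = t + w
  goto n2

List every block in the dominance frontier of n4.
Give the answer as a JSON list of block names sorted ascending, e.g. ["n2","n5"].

Answer: ["n6"]

Analysis:
idom tree: n1←n0 n2←n0 n3←n2 n4←n3 n5←n4 n6←n3
Dom at joins:
  n2: preds {n0,n6}: {n0} ∩ {n0,n2,n3,n6} = {n0}; idom=n0
  n6: preds {n3,n4,n5}: {n0,n2,n3} ∩ {n0,n2,n3,n4} ∩ {n0,n2,n3,n4,n5} = {n0,n2,n3}; idom=n3

DF walk-up:
  join n2 pred n0: · stop@n0
  join n2 pred n6: n6→n3→n2 stop@n0
  join n6 pred n3: · stop@n3
  join n6 pred n4: n4 stop@n3
  join n6 pred n5: n5→n4 stop@n3
  DF(n0)=∅
  DF(n1)=∅
  DF(n2)={n2}
  DF(n3)={n2}
  DF(n4)={n6}
  DF(n5)={n6}
  DF(n6)={n2}

DF(n4) = ["n6"]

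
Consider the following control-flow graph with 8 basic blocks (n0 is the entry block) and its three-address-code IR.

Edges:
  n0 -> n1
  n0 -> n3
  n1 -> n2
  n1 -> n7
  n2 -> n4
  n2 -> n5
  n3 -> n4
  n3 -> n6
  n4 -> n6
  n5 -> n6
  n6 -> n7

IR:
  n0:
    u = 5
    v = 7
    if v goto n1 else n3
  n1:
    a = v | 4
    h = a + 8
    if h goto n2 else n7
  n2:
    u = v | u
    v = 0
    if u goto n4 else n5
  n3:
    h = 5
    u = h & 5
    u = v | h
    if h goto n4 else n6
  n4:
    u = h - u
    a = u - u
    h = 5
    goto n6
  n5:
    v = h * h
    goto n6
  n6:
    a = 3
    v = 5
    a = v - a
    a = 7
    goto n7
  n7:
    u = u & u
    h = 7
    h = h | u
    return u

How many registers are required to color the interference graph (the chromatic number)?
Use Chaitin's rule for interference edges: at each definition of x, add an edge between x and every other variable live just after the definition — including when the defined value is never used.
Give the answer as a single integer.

Block summaries:
  n0: {u,v} / ∅
  n1: {a,h} / {v}
  n2: {u,v} / {u,v}
  n3: {h,u} / {v}
  n4: {a,h,u} / {h,u}
  n5: {v} / {h}
  n6: {a,v} / ∅
  n7: {h,u} / {u}

Live sets:
  n0 li=∅ lo={u,v}
  n1 li={u,v} lo={h,u,v}
  n2 li={h,u,v} lo={h,u}
  n3 li={v} lo={h,u}
  n4 li={h,u} lo={u}
  n5 li={h,u} lo={u}
  n6 li={u} lo={u}
  n7 li={u} lo=∅

Conflict graph:
  a: {u,v}
  h: {u,v}
  u: {a,h,v}
  v: {a,h,u}

Registers:
  {a,u,v} pairwise interfere (3-clique) ⇒ χ ≥ 3
  assign a→c2 h→c2 u→c0 v→c1 — no edge inside a register ⇒ χ ≤ 3
  χ = 3

Answer: 3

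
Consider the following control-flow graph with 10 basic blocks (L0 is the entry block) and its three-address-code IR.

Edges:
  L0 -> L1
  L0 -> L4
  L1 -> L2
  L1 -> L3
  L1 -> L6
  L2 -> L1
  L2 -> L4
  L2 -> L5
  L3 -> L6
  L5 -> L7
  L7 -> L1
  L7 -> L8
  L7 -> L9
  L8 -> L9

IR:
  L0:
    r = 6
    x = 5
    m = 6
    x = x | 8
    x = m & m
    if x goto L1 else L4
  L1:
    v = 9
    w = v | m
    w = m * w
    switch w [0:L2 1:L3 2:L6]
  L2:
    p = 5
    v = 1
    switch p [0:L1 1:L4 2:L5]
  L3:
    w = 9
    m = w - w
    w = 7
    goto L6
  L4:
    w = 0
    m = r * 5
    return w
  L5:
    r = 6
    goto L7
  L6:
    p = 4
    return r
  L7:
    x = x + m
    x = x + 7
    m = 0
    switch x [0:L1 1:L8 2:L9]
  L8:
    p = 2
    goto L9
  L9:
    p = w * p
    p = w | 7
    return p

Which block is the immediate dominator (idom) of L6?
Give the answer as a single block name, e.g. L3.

idom tree: L1←L0 L2←L1 L3←L1 L4←L0 L5←L2 L6←L1 L7←L5 L8←L7 L9←L7
Join-block Dom:
  L1: preds {L0,L2,L7}: {L0} ∩ {L0,L1,L2} ∩ {L0,L1,L2,L5,L7} = {L0}; idom=L0
  L4: preds {L0,L2}: {L0} ∩ {L0,L1,L2} = {L0}; idom=L0
  L6: preds {L1,L3}: {L0,L1} ∩ {L0,L1,L3} = {L0,L1}; idom=L1
  L9: preds {L7,L8}: {L0,L1,L2,L5,L7} ∩ {L0,L1,L2,L5,L7,L8} = {L0,L1,L2,L5,L7}; idom=L7

idom(L6) = L1

Answer: L1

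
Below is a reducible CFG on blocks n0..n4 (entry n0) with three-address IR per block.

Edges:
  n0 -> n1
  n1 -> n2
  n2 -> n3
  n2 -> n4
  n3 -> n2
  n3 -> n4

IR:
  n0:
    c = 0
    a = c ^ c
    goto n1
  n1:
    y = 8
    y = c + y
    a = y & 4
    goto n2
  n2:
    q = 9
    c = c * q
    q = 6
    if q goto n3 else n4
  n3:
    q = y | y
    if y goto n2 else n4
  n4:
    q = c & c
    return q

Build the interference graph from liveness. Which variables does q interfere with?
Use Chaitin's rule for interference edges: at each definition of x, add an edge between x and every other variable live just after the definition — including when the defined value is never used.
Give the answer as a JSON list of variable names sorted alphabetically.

Answer: ["c", "y"]

Derivation:
def/use:
  n0: {a,c} / ∅
  n1: {a,y} / {c}
  n2: {c,q} / {c}
  n3: {q} / {y}
  n4: {q} / {c}

Live sets:
  n0 li=∅ lo={c}
  n1 li={c} lo={c,y}
  n2 li={c,y} lo={c,y}
  n3 li={c,y} lo={c,y}
  n4 li={c} lo=∅

Interference:
  a↔{c,y}
  c↔{a,q,y}
  q↔{c,y}
  y↔{a,c,q}

N(q) = ["c", "y"]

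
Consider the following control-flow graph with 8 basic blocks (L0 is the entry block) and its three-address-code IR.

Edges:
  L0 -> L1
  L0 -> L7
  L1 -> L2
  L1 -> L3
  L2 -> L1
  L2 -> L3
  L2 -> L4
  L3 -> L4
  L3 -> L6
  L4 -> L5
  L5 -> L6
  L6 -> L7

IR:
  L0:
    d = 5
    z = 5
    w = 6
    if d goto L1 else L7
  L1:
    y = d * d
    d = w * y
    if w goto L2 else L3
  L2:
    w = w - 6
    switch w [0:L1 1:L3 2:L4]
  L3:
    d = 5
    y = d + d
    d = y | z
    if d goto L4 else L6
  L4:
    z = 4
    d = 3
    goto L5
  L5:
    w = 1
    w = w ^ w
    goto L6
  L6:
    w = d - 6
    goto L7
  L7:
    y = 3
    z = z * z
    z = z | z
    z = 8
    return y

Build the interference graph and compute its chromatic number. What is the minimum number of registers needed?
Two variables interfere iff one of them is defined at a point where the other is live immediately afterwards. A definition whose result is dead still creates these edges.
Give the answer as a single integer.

Answer: 3

Derivation:
Per-block:
  L0: {d,w,z} / ∅
  L1: {d,y} / {d,w}
  L2: {w} / {w}
  L3: {d,y} / {z}
  L4: {d,z} / ∅
  L5: {w} / ∅
  L6: {w} / {d}
  L7: {y,z} / {z}

Liveness:
  live L0: ∅→{d,w,z}
  live L1: {d,w,z}→{d,w,z}
  live L2: {d,w,z}→{d,w,z}
  live L3: {z}→{d,z}
  live L4: ∅→{d,z}
  live L5: {d,z}→{d,z}
  live L6: {d,z}→{z}
  live L7: {z}→∅

Interference:
  d: {w,z}
  w: {d,y,z}
  y: {w,z}
  z: {d,w,y}

Colouring:
  lower bound: {d,w,z} mutually conflict ⇒ χ ≥ 3
  assign d→r2 w→r0 y→r2 z→r1 — no edge inside a register ⇒ χ ≤ 3
  χ = 3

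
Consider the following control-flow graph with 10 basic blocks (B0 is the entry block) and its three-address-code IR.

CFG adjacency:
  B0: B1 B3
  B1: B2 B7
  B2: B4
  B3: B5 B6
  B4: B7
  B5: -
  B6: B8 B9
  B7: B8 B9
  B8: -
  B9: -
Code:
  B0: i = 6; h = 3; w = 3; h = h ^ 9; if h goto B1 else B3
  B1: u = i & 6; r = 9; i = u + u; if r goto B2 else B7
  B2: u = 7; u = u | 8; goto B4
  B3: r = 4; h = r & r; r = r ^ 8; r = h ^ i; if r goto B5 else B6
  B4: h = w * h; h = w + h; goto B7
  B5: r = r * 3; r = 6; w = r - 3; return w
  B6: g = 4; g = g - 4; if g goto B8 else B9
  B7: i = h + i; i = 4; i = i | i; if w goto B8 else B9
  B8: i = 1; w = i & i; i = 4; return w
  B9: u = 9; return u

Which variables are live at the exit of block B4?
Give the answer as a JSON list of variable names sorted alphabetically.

Per-block:
  B0: {h,i,w} / ∅
  B1: {i,r,u} / {i}
  B2: {u} / ∅
  B3: {h,r} / {i}
  B4: {h} / {h,w}
  B5: {r,w} / {r}
  B6: {g} / ∅
  B7: {i} / {h,i,w}
  B8: {i,w} / ∅
  B9: {u} / ∅

Liveness:
  B0 li=∅ lo={h,i,w}
  B1 li={h,i,w} lo={h,i,w}
  B2 li={h,i,w} lo={h,i,w}
  B3 li={i} lo={r}
  B4 li={h,i,w} lo={h,i,w}
  B5 li={r} lo=∅
  B6 li=∅ lo=∅
  B7 li={h,i,w} lo=∅
  B8 li=∅ lo=∅
  B9 li=∅ lo=∅

live-out(B4) = ["h", "i", "w"]

Answer: ["h", "i", "w"]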